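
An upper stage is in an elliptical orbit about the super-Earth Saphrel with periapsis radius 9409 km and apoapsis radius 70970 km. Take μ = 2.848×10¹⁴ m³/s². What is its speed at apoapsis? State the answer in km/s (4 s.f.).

v ≈ 0.9693 km/s

Semi-major axis a = (r_p + r_a)/2 = 40190 km = 4.019×10⁷ m.
Vis-viva: v² = μ(2/r − 1/a) = 2.848×10¹⁴ × (2.818×10⁻⁸ − 2.488×10⁻⁸) = 9.395×10⁵ m²/s².
v = 969.3 m/s = 0.9693 km/s.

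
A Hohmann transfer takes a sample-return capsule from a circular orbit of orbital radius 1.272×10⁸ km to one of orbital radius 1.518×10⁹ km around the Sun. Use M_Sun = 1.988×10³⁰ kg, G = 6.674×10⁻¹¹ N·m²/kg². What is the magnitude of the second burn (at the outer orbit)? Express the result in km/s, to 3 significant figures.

μ = GM = 6.674×10⁻¹¹ × 1.988×10³⁰ = 1.327×10²⁰ m³/s².
r₁ = 1.272×10⁸ km = 1.272×10¹¹ m.
r₂ = 1.518×10⁹ km = 1.518×10¹² m.
Transfer ellipse a_t = (r₁ + r₂)/2 = 8.226×10¹¹ m.
At r₁: circular v_c1 = √(μ/r₁) = 32300 m/s; transfer-perihelion v_p = √[μ(2/r₁ − 1/a_t)] = 43870 m/s.
At r₂: circular v_c2 = √(μ/r₂) = 9349 m/s; transfer-aphelion v_a = √[μ(2/r₂ − 1/a_t)] = 3676 m/s.
Δv₂ = v_c2 − v_a = 5673 m/s.
= 5.673 km/s.

Δv ≈ 5.67 km/s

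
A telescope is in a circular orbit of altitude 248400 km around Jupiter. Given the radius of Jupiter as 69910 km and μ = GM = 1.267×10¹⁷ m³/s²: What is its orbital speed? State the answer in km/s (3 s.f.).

v ≈ 20.0 km/s

r = 69910 + 248400 = 318310 km = 3.1831×10⁸ m.
For a circular orbit v = √(μ/r) = √(1.267×10¹⁷ / 3.183×10⁸) = √(3.980×10⁸) = 19950 m/s.
That is 19.95 km/s.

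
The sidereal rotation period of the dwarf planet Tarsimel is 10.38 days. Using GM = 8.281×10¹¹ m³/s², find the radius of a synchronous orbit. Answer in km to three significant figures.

r_sync ≈ 25600 km

T = 10.38 days = 8.968×10⁵ s.
A synchronous orbit has period T, so by Kepler's third law a = (μT²/4π²)^(1/3).
μT²/4π² = 8.281×10¹¹ × (8.968×10⁵)² / 39.48 = 1.687×10²² m³.
a = 2.565×10⁷ m = 25648 km.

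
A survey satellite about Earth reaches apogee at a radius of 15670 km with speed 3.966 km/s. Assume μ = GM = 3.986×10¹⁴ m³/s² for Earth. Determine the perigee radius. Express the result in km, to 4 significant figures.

r_a = 1.567×10⁷ m.
Specific energy ε = v²/2 − μ/r = -1.757×10⁷ J/kg, so a = −μ/(2ε) = 1.134×10⁷ m.
The apsides satisfy r_p + r_a = 2a, so the perigee radius is 2a − r_a = 7.013×10⁶ m = 7013.1 km.

perigee radius ≈ 7013 km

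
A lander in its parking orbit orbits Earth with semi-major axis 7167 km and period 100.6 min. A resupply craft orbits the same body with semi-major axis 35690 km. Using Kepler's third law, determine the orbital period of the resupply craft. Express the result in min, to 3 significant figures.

Kepler's third law: T² ∝ a³, so T₂ = T₁ (a₂/a₁)^(3/2).
a₂/a₁ = 4.980, (a₂/a₁)^(3/2) = 11.11.
T₂ = 100.6 × 11.11 = 1118 min.

T₂ ≈ 1120 min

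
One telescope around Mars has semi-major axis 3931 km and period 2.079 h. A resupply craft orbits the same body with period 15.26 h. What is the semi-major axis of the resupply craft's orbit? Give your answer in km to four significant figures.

a₂ ≈ 14850 km

Kepler's third law: a³ ∝ T², so a₂ = a₁ (T₂/T₁)^(2/3).
T₂/T₁ = 7.340, (T₂/T₁)^(2/3) = 3.777.
a₂ = 3931 × 3.777 = 14850 km.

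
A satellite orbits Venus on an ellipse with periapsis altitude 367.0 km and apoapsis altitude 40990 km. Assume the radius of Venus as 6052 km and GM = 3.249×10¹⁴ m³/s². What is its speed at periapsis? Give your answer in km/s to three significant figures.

r_p = 6052 + 367.0 = 6419.0 km = 6.4190×10⁶ m.
r_a = 6052 + 40990 = 47042 km = 4.7042×10⁷ m.
Semi-major axis a = (r_p + r_a)/2 = 26730 km = 2.673×10⁷ m.
Vis-viva: v² = μ(2/r − 1/a) = 3.249×10¹⁴ × (3.116×10⁻⁷ − 3.741×10⁻⁸) = 8.908×10⁷ m²/s².
v = 9438 m/s = 9.438 km/s.

v ≈ 9.44 km/s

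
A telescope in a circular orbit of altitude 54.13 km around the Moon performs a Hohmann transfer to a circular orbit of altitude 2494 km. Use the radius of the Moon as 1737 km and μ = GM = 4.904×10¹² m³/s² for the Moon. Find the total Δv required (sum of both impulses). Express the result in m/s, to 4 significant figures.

r₁ = 1737 + 54.13 = 1791.1 km = 1.7911×10⁶ m.
r₂ = 1737 + 2494 = 4231.0 km = 4.2310×10⁶ m.
Transfer ellipse a_t = (r₁ + r₂)/2 = 3.011×10⁶ m.
At r₁: circular v_c1 = √(μ/r₁) = 1655 m/s; transfer-perilune v_p = √[μ(2/r₁ − 1/a_t)] = 1961 m/s.
Δv₁ = v_p − v_c1 = 306.8 m/s.
At r₂: circular v_c2 = √(μ/r₂) = 1077 m/s; transfer-apolune v_a = √[μ(2/r₂ − 1/a_t)] = 830.3 m/s.
Δv₂ = v_c2 − v_a = 246.3 m/s.
Total Δv = Δv₁ + Δv₂ = 553.0 m/s.

Δv_total ≈ 553.0 m/s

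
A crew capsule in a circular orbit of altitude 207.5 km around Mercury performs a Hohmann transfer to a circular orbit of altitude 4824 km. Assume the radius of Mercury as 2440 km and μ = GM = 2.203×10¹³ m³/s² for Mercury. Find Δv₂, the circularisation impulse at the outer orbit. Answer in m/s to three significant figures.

Δv ≈ 469 m/s

r₁ = 2440 + 207.5 = 2647.5 km = 2.6475×10⁶ m.
r₂ = 2440 + 4824 = 7264.0 km = 7.2640×10⁶ m.
Transfer ellipse a_t = (r₁ + r₂)/2 = 4.956×10⁶ m.
At r₁: circular v_c1 = √(μ/r₁) = 2885 m/s; transfer-periherm v_p = √[μ(2/r₁ − 1/a_t)] = 3492 m/s.
At r₂: circular v_c2 = √(μ/r₂) = 1741 m/s; transfer-apoherm v_a = √[μ(2/r₂ − 1/a_t)] = 1273 m/s.
Δv₂ = v_c2 − v_a = 468.6 m/s.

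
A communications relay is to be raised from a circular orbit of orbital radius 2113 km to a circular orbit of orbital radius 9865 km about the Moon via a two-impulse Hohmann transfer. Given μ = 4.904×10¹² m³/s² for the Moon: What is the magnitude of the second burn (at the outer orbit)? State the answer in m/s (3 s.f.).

r₁ = 2113 km = 2.113×10⁶ m.
r₂ = 9865 km = 9.865×10⁶ m.
Transfer ellipse a_t = (r₁ + r₂)/2 = 5.989×10⁶ m.
At r₁: circular v_c1 = √(μ/r₁) = 1523 m/s; transfer-perilune v_p = √[μ(2/r₁ − 1/a_t)] = 1955 m/s.
At r₂: circular v_c2 = √(μ/r₂) = 705.1 m/s; transfer-apolune v_a = √[μ(2/r₂ − 1/a_t)] = 418.8 m/s.
Δv₂ = v_c2 − v_a = 286.3 m/s.

Δv ≈ 286 m/s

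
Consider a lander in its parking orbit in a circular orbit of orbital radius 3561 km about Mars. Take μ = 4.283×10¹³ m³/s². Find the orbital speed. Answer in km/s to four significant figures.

r = 3561 km = 3.561×10⁶ m.
For a circular orbit v = √(μ/r) = √(4.283×10¹³ / 3.561×10⁶) = √(1.203×10⁷) = 3468 m/s.
That is 3.468 km/s.

v ≈ 3.468 km/s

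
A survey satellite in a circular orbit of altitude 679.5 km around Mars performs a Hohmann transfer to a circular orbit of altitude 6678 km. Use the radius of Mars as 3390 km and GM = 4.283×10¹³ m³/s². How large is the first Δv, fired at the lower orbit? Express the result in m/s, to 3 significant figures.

Δv ≈ 628 m/s

r₁ = 3390 + 679.5 = 4069.5 km = 4.0695×10⁶ m.
r₂ = 3390 + 6678 = 10068 km = 1.0068×10⁷ m.
Transfer ellipse a_t = (r₁ + r₂)/2 = 7.069×10⁶ m.
At r₁: circular v_c1 = √(μ/r₁) = 3244 m/s; transfer-periapsis v_p = √[μ(2/r₁ − 1/a_t)] = 3872 m/s.
Δv₁ = v_p − v_c1 = 627.5 m/s.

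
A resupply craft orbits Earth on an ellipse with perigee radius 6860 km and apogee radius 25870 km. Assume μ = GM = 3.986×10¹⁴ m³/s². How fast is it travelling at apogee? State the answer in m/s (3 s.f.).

v ≈ 2540 m/s

Semi-major axis a = (r_p + r_a)/2 = 16365 km = 1.636×10⁷ m.
Vis-viva: v² = μ(2/r − 1/a) = 3.986×10¹⁴ × (7.731×10⁻⁸ − 6.111×10⁻⁸) = 6.459×10⁶ m²/s².
v = 2541 m/s.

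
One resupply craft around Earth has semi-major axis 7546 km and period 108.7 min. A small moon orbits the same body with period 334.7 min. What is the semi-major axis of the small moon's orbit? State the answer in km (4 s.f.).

Kepler's third law: a³ ∝ T², so a₂ = a₁ (T₂/T₁)^(2/3).
T₂/T₁ = 3.079, (T₂/T₁)^(2/3) = 2.116.
a₂ = 7546 × 2.116 = 15970 km.

a₂ ≈ 15970 km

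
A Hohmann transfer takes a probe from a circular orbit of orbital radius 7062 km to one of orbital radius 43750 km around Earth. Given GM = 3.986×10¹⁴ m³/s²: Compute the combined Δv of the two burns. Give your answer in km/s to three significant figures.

r₁ = 7062 km = 7.062×10⁶ m.
r₂ = 43750 km = 4.375×10⁷ m.
Transfer ellipse a_t = (r₁ + r₂)/2 = 2.541×10⁷ m.
At r₁: circular v_c1 = √(μ/r₁) = 7513 m/s; transfer-perigee v_p = √[μ(2/r₁ − 1/a_t)] = 9859 m/s.
Δv₁ = v_p − v_c1 = 2346 m/s.
At r₂: circular v_c2 = √(μ/r₂) = 3018 m/s; transfer-apogee v_a = √[μ(2/r₂ − 1/a_t)] = 1591 m/s.
Δv₂ = v_c2 − v_a = 1427 m/s.
Total Δv = Δv₁ + Δv₂ = 3773 m/s = 3.773 km/s.

Δv_total ≈ 3.77 km/s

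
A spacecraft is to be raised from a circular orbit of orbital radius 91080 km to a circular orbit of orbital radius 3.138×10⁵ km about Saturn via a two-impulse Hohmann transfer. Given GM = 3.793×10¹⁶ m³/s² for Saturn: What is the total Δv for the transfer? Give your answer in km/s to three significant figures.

r₁ = 91080 km = 9.108×10⁷ m.
r₂ = 3.138×10⁵ km = 3.138×10⁸ m.
Transfer ellipse a_t = (r₁ + r₂)/2 = 2.024×10⁸ m.
At r₁: circular v_c1 = √(μ/r₁) = 20410 m/s; transfer-perikrone v_p = √[μ(2/r₁ − 1/a_t)] = 25410 m/s.
Δv₁ = v_p − v_c1 = 5000 m/s.
At r₂: circular v_c2 = √(μ/r₂) = 10990 m/s; transfer-apokrone v_a = √[μ(2/r₂ − 1/a_t)] = 7374 m/s.
Δv₂ = v_c2 − v_a = 3620 m/s.
Total Δv = Δv₁ + Δv₂ = 8620 m/s = 8.620 km/s.

Δv_total ≈ 8.62 km/s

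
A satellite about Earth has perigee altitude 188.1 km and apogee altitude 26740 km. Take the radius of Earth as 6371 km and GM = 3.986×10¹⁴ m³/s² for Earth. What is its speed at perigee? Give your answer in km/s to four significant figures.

r_p = 6371 + 188.1 = 6559.1 km = 6.5591×10⁶ m.
r_a = 6371 + 26740 = 33111 km = 3.3111×10⁷ m.
Semi-major axis a = (r_p + r_a)/2 = 19835 km = 1.984×10⁷ m.
Vis-viva: v² = μ(2/r − 1/a) = 3.986×10¹⁴ × (3.049×10⁻⁷ − 5.042×10⁻⁸) = 1.014×10⁸ m²/s².
v = 10070 m/s = 10.07 km/s.

v ≈ 10.07 km/s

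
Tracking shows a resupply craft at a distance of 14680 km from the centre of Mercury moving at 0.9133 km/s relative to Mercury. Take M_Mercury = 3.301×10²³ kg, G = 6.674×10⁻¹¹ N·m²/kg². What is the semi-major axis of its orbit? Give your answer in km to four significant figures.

a ≈ 10160 km

μ = GM = 6.674×10⁻¹¹ × 3.301×10²³ = 2.203×10¹³ m³/s².
r = 1.468×10⁷ m.
Specific orbital energy ε = v²/2 − μ/r = (913.3)²/2 − 2.203×10¹³/1.468×10⁷ = -1.084×10⁶ J/kg.
Since ε = −μ/(2a), a = −μ/(2ε) = 1.016×10⁷ m = 10165 km.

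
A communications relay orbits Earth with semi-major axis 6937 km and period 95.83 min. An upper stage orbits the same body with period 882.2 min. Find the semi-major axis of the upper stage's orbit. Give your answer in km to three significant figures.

Kepler's third law: a³ ∝ T², so a₂ = a₁ (T₂/T₁)^(2/3).
T₂/T₁ = 9.206, (T₂/T₁)^(2/3) = 4.392.
a₂ = 6937 × 4.392 = 30470 km.

a₂ ≈ 30500 km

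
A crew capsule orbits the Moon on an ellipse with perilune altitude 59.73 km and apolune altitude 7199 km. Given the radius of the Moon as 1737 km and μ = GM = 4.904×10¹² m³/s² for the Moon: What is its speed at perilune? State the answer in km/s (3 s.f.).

v ≈ 2.13 km/s

r_p = 1737 + 59.73 = 1796.7 km = 1.7967×10⁶ m.
r_a = 1737 + 7199 = 8936.0 km = 8.9360×10⁶ m.
Semi-major axis a = (r_p + r_a)/2 = 5366.4 km = 5.366×10⁶ m.
Vis-viva: v² = μ(2/r − 1/a) = 4.904×10¹² × (1.113×10⁻⁶ − 1.863×10⁻⁷) = 4.545×10⁶ m²/s².
v = 2132 m/s = 2.132 km/s.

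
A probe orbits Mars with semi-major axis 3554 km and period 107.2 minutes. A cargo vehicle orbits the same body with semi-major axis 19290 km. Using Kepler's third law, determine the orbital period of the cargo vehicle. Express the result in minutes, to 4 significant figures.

Kepler's third law: T² ∝ a³, so T₂ = T₁ (a₂/a₁)^(3/2).
a₂/a₁ = 5.428, (a₂/a₁)^(3/2) = 12.65.
T₂ = 107.2 × 12.65 = 1356 minutes.

T₂ ≈ 1356 minutes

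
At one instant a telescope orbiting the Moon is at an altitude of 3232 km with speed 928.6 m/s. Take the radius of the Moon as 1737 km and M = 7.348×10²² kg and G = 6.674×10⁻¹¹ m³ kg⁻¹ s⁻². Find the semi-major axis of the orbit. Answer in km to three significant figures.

μ = GM = 6.674×10⁻¹¹ × 7.348×10²² = 4.904×10¹² m³/s².
r = 1737 + 3232 = 4969.0 km = 4.969×10⁶ m.
Vis-viva rearranged: 1/a = 2/r − v²/μ = 4.025×10⁻⁷ − 1.758×10⁻⁷ = 2.267×10⁻⁷ m⁻¹.
a = 4.412×10⁶ m = 4411.9 km.

a ≈ 4410 km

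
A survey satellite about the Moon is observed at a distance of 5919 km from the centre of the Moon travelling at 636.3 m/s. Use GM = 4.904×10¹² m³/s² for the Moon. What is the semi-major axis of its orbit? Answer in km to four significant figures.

r = 5.919×10⁶ m.
Vis-viva rearranged: 1/a = 2/r − v²/μ = 3.379×10⁻⁷ − 8.256×10⁻⁸ = 2.553×10⁻⁷ m⁻¹.
a = 3.916×10⁶ m = 3916.4 km.

a ≈ 3916 km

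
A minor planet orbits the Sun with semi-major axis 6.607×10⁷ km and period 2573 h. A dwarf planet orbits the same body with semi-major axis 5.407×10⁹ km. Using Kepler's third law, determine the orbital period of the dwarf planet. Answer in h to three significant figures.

T₂ ≈ 1.90×10⁶ h

Kepler's third law: T² ∝ a³, so T₂ = T₁ (a₂/a₁)^(3/2).
a₂/a₁ = 81.84, (a₂/a₁)^(3/2) = 740.3.
T₂ = 2573 × 740.3 = 1.905×10⁶ h.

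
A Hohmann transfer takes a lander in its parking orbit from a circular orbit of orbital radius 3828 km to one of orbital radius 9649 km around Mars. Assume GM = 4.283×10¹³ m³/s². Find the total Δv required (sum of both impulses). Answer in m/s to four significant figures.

Δv_total ≈ 1177 m/s

r₁ = 3828 km = 3.828×10⁶ m.
r₂ = 9649 km = 9.649×10⁶ m.
Transfer ellipse a_t = (r₁ + r₂)/2 = 6.738×10⁶ m.
At r₁: circular v_c1 = √(μ/r₁) = 3345 m/s; transfer-periapsis v_p = √[μ(2/r₁ − 1/a_t)] = 4003 m/s.
Δv₁ = v_p − v_c1 = 657.7 m/s.
At r₂: circular v_c2 = √(μ/r₂) = 2107 m/s; transfer-apoapsis v_a = √[μ(2/r₂ − 1/a_t)] = 1588 m/s.
Δv₂ = v_c2 − v_a = 518.9 m/s.
Total Δv = Δv₁ + Δv₂ = 1177 m/s.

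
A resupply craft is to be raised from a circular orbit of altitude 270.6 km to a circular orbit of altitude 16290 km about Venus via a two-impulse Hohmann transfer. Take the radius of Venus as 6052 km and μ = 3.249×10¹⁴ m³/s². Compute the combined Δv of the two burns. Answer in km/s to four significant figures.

r₁ = 6052 + 270.6 = 6322.6 km = 6.3226×10⁶ m.
r₂ = 6052 + 16290 = 22342 km = 2.2342×10⁷ m.
Transfer ellipse a_t = (r₁ + r₂)/2 = 1.433×10⁷ m.
At r₁: circular v_c1 = √(μ/r₁) = 7168 m/s; transfer-periapsis v_p = √[μ(2/r₁ − 1/a_t)] = 8950 m/s.
Δv₁ = v_p − v_c1 = 1782 m/s.
At r₂: circular v_c2 = √(μ/r₂) = 3813 m/s; transfer-apoapsis v_a = √[μ(2/r₂ − 1/a_t)] = 2533 m/s.
Δv₂ = v_c2 − v_a = 1281 m/s.
Total Δv = Δv₁ + Δv₂ = 3062 m/s = 3.062 km/s.

Δv_total ≈ 3.062 km/s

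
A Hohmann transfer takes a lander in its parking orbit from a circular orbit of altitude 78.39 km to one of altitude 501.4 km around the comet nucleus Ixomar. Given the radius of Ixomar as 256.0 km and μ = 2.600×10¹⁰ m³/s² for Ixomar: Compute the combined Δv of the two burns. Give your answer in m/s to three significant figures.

Δv_total ≈ 89.9 m/s

r₁ = 256.0 + 78.39 = 334.39 km = 3.3439×10⁵ m.
r₂ = 256.0 + 501.4 = 757.40 km = 7.5740×10⁵ m.
Transfer ellipse a_t = (r₁ + r₂)/2 = 5.459×10⁵ m.
At r₁: circular v_c1 = √(μ/r₁) = 278.8 m/s; transfer-periapsis v_p = √[μ(2/r₁ − 1/a_t)] = 328.4 m/s.
Δv₁ = v_p − v_c1 = 49.61 m/s.
At r₂: circular v_c2 = √(μ/r₂) = 185.3 m/s; transfer-apoapsis v_a = √[μ(2/r₂ − 1/a_t)] = 145.0 m/s.
Δv₂ = v_c2 − v_a = 40.27 m/s.
Total Δv = Δv₁ + Δv₂ = 89.87 m/s.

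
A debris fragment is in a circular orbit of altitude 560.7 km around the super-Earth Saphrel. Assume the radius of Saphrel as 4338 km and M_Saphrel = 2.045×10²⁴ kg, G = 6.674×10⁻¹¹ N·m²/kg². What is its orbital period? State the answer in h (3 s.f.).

μ = GM = 6.674×10⁻¹¹ × 2.045×10²⁴ = 1.365×10¹⁴ m³/s².
r = 4338 + 560.7 = 4898.7 km = 4.8987×10⁶ m.
Kepler's third law: T = 2π√(r³/μ) = 2π√((4.899×10⁶)³ / 1.365×10¹⁴).
r³/μ = 8.613×10⁵ s², so T = 2π × 9.281×10² = 5.831×10³ s.
Converting: 5.831×10³ s ÷ 3600 = 1.620 h.

T ≈ 1.62 h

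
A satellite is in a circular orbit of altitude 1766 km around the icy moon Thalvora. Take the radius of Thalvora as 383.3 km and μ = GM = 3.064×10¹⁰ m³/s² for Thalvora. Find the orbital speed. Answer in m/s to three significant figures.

v ≈ 119 m/s

r = 383.3 + 1766 = 2149.3 km = 2.1493×10⁶ m.
For a circular orbit v = √(μ/r) = √(3.064×10¹⁰ / 2.149×10⁶) = √(1.426×10⁴) = 119.4 m/s.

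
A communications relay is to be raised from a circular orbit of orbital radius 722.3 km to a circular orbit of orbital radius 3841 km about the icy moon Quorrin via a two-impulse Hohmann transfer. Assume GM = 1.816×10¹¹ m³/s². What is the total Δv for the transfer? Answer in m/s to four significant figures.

Δv_total ≈ 244.3 m/s

r₁ = 722.3 km = 7.223×10⁵ m.
r₂ = 3841 km = 3.841×10⁶ m.
Transfer ellipse a_t = (r₁ + r₂)/2 = 2.282×10⁶ m.
At r₁: circular v_c1 = √(μ/r₁) = 501.4 m/s; transfer-periapsis v_p = √[μ(2/r₁ − 1/a_t)] = 650.6 m/s.
Δv₁ = v_p − v_c1 = 149.2 m/s.
At r₂: circular v_c2 = √(μ/r₂) = 217.4 m/s; transfer-apoapsis v_a = √[μ(2/r₂ − 1/a_t)] = 122.3 m/s.
Δv₂ = v_c2 − v_a = 95.10 m/s.
Total Δv = Δv₁ + Δv₂ = 244.3 m/s.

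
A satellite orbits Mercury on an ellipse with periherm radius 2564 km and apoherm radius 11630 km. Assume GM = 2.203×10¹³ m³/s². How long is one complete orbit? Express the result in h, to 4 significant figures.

Semi-major axis a = (r_p + r_a)/2 = (2564.0 + 11630)/2 = 7097.0 km = 7.097×10⁶ m.
By Kepler's third law T = 2π√(a³/μ) = 2π × 4.028×10³ = 2.531×10⁴ s.
= 7.030 h.

T ≈ 7.030 h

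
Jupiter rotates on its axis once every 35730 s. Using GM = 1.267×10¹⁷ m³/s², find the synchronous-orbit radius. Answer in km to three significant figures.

r_sync ≈ 1.60×10⁵ km

A synchronous orbit has period T, so by Kepler's third law a = (μT²/4π²)^(1/3).
μT²/4π² = 1.267×10¹⁷ × (3.573×10⁴)² / 39.48 = 4.097×10²⁴ m³.
a = 1.600×10⁸ m = 1.6002×10⁵ km.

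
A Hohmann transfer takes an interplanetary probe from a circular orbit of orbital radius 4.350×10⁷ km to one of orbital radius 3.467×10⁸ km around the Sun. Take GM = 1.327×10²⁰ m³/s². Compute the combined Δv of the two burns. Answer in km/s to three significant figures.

Δv_total ≈ 28.7 km/s

r₁ = 4.350×10⁷ km = 4.350×10¹⁰ m.
r₂ = 3.467×10⁸ km = 3.467×10¹¹ m.
Transfer ellipse a_t = (r₁ + r₂)/2 = 1.951×10¹¹ m.
At r₁: circular v_c1 = √(μ/r₁) = 55230 m/s; transfer-perihelion v_p = √[μ(2/r₁ − 1/a_t)] = 73630 m/s.
Δv₁ = v_p − v_c1 = 18400 m/s.
At r₂: circular v_c2 = √(μ/r₂) = 19560 m/s; transfer-aphelion v_a = √[μ(2/r₂ − 1/a_t)] = 9238 m/s.
Δv₂ = v_c2 − v_a = 10330 m/s.
Total Δv = Δv₁ + Δv₂ = 28720 m/s = 28.72 km/s.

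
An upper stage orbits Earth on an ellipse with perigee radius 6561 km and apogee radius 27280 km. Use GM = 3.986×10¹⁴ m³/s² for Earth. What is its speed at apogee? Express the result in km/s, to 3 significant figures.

Semi-major axis a = (r_p + r_a)/2 = 16920 km = 1.692×10⁷ m.
Vis-viva: v² = μ(2/r − 1/a) = 3.986×10¹⁴ × (7.331×10⁻⁸ − 5.910×10⁻⁸) = 5.666×10⁶ m²/s².
v = 2380 m/s = 2.380 km/s.

v ≈ 2.38 km/s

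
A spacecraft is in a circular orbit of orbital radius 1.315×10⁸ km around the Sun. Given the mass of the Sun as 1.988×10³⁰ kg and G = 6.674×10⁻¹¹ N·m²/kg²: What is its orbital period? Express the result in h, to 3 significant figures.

μ = GM = 6.674×10⁻¹¹ × 1.988×10³⁰ = 1.327×10²⁰ m³/s².
r = 1.315×10⁸ km = 1.315×10¹¹ m.
Kepler's third law: T = 2π√(r³/μ) = 2π√((1.315×10¹¹)³ / 1.327×10²⁰).
r³/μ = 1.714×10¹³ s², so T = 2π × 4.140×10⁶ = 2.601×10⁷ s.
Converting: 2.601×10⁷ s ÷ 3600 = 7225 h.

T ≈ 7230 h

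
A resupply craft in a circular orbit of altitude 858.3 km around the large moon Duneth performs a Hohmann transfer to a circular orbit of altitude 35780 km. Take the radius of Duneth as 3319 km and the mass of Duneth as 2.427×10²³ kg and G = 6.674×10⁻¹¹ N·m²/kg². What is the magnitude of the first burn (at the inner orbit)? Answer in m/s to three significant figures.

μ = GM = 6.674×10⁻¹¹ × 2.427×10²³ = 1.620×10¹³ m³/s².
r₁ = 3319 + 858.3 = 4177.3 km = 4.1773×10⁶ m.
r₂ = 3319 + 35780 = 39099 km = 3.9099×10⁷ m.
Transfer ellipse a_t = (r₁ + r₂)/2 = 2.164×10⁷ m.
At r₁: circular v_c1 = √(μ/r₁) = 1969 m/s; transfer-periapsis v_p = √[μ(2/r₁ − 1/a_t)] = 2647 m/s.
Δv₁ = v_p − v_c1 = 677.8 m/s.

Δv ≈ 678 m/s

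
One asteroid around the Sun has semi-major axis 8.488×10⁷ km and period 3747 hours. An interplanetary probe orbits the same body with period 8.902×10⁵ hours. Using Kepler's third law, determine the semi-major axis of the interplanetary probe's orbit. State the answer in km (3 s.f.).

Kepler's third law: a³ ∝ T², so a₂ = a₁ (T₂/T₁)^(2/3).
T₂/T₁ = 237.6, (T₂/T₁)^(2/3) = 38.36.
a₂ = 8.488×10⁷ × 38.36 = 3.256×10⁹ km.

a₂ ≈ 3.26×10⁹ km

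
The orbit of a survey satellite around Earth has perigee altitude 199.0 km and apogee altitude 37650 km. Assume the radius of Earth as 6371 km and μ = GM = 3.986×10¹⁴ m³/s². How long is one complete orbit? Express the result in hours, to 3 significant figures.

r_p = 6371 + 199.0 = 6570.0 km = 6.5700×10⁶ m.
r_a = 6371 + 37650 = 44021 km = 4.4021×10⁷ m.
Semi-major axis a = (r_p + r_a)/2 = (6570.0 + 44021)/2 = 25296 km = 2.530×10⁷ m.
By Kepler's third law T = 2π√(a³/μ) = 2π × 6.372×10³ = 4.004×10⁴ s.
= 11.12 hours.

T ≈ 11.1 hours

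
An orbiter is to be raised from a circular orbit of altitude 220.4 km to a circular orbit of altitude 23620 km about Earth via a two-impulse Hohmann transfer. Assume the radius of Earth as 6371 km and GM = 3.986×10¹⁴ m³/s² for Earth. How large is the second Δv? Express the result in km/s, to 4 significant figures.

r₁ = 6371 + 220.4 = 6591.4 km = 6.5914×10⁶ m.
r₂ = 6371 + 23620 = 29991 km = 2.9991×10⁷ m.
Transfer ellipse a_t = (r₁ + r₂)/2 = 1.829×10⁷ m.
At r₁: circular v_c1 = √(μ/r₁) = 7776 m/s; transfer-perigee v_p = √[μ(2/r₁ − 1/a_t)] = 9958 m/s.
At r₂: circular v_c2 = √(μ/r₂) = 3646 m/s; transfer-apogee v_a = √[μ(2/r₂ − 1/a_t)] = 2188 m/s.
Δv₂ = v_c2 − v_a = 1457 m/s.
= 1.457 km/s.

Δv ≈ 1.457 km/s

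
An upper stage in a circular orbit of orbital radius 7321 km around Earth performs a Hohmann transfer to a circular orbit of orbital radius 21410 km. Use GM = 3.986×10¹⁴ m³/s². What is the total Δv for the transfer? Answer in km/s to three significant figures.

r₁ = 7321 km = 7.321×10⁶ m.
r₂ = 21410 km = 2.141×10⁷ m.
Transfer ellipse a_t = (r₁ + r₂)/2 = 1.437×10⁷ m.
At r₁: circular v_c1 = √(μ/r₁) = 7379 m/s; transfer-perigee v_p = √[μ(2/r₁ − 1/a_t)] = 9008 m/s.
Δv₁ = v_p − v_c1 = 1629 m/s.
At r₂: circular v_c2 = √(μ/r₂) = 4315 m/s; transfer-apogee v_a = √[μ(2/r₂ − 1/a_t)] = 3080 m/s.
Δv₂ = v_c2 − v_a = 1235 m/s.
Total Δv = Δv₁ + Δv₂ = 2864 m/s = 2.864 km/s.

Δv_total ≈ 2.86 km/s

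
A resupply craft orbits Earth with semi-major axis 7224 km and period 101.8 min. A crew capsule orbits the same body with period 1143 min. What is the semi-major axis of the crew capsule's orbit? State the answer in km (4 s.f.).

Kepler's third law: a³ ∝ T², so a₂ = a₁ (T₂/T₁)^(2/3).
T₂/T₁ = 11.23, (T₂/T₁)^(2/3) = 5.014.
a₂ = 7224 × 5.014 = 36220 km.

a₂ ≈ 36220 km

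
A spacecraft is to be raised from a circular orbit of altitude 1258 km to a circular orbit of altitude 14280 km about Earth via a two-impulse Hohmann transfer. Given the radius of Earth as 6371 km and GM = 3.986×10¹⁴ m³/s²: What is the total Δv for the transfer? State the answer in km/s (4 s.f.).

r₁ = 6371 + 1258 = 7629.0 km = 7.6290×10⁶ m.
r₂ = 6371 + 14280 = 20651 km = 2.0651×10⁷ m.
Transfer ellipse a_t = (r₁ + r₂)/2 = 1.414×10⁷ m.
At r₁: circular v_c1 = √(μ/r₁) = 7228 m/s; transfer-perigee v_p = √[μ(2/r₁ − 1/a_t)] = 8735 m/s.
Δv₁ = v_p − v_c1 = 1507 m/s.
At r₂: circular v_c2 = √(μ/r₂) = 4393 m/s; transfer-apogee v_a = √[μ(2/r₂ − 1/a_t)] = 3227 m/s.
Δv₂ = v_c2 − v_a = 1166 m/s.
Total Δv = Δv₁ + Δv₂ = 2673 m/s = 2.673 km/s.

Δv_total ≈ 2.673 km/s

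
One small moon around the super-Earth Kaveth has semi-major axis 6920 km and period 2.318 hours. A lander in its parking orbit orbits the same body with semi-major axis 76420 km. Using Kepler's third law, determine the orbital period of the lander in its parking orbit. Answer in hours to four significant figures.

T₂ ≈ 85.07 hours

Kepler's third law: T² ∝ a³, so T₂ = T₁ (a₂/a₁)^(3/2).
a₂/a₁ = 11.04, (a₂/a₁)^(3/2) = 36.70.
T₂ = 2.318 × 36.70 = 85.07 hours.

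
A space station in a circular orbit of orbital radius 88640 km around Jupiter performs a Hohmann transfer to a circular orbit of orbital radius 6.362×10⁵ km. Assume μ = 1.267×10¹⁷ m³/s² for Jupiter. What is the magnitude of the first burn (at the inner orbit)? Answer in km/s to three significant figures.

r₁ = 88640 km = 8.864×10⁷ m.
r₂ = 6.362×10⁵ km = 6.362×10⁸ m.
Transfer ellipse a_t = (r₁ + r₂)/2 = 3.624×10⁸ m.
At r₁: circular v_c1 = √(μ/r₁) = 37810 m/s; transfer-perijove v_p = √[μ(2/r₁ − 1/a_t)] = 50090 m/s.
Δv₁ = v_p − v_c1 = 12280 m/s.
= 12.28 km/s.

Δv ≈ 12.3 km/s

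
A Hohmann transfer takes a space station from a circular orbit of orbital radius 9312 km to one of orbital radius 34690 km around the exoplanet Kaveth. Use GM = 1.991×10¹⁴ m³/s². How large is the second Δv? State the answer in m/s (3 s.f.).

r₁ = 9312 km = 9.312×10⁶ m.
r₂ = 34690 km = 3.469×10⁷ m.
Transfer ellipse a_t = (r₁ + r₂)/2 = 2.200×10⁷ m.
At r₁: circular v_c1 = √(μ/r₁) = 4624 m/s; transfer-periapsis v_p = √[μ(2/r₁ − 1/a_t)] = 5806 m/s.
At r₂: circular v_c2 = √(μ/r₂) = 2396 m/s; transfer-apoapsis v_a = √[μ(2/r₂ − 1/a_t)] = 1559 m/s.
Δv₂ = v_c2 − v_a = 837.1 m/s.

Δv ≈ 837 m/s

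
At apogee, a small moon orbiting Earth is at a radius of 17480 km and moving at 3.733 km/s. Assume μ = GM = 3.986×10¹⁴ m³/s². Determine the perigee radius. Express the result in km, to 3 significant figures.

perigee radius ≈ 7690 km

r_a = 1.748×10⁷ m.
Specific energy ε = v²/2 − μ/r = -1.584×10⁷ J/kg, so a = −μ/(2ε) = 1.259×10⁷ m.
The apsides satisfy r_p + r_a = 2a, so the perigee radius is 2a − r_a = 7.691×10⁶ m = 7691.2 km.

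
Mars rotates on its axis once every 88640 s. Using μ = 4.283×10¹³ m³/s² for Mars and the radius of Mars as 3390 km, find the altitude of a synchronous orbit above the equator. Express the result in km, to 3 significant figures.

A synchronous orbit has period T, so by Kepler's third law a = (μT²/4π²)^(1/3).
μT²/4π² = 4.283×10¹³ × (8.864×10⁴)² / 39.48 = 8.524×10²¹ m³.
a = 2.043×10⁷ m = 20428 km.
Altitude h = a − R = 20428 − 3390 = 17038 km.

h_sync ≈ 17000 km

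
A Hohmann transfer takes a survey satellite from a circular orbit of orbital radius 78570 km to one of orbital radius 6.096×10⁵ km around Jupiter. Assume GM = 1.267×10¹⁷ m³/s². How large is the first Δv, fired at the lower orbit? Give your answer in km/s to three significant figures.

r₁ = 78570 km = 7.857×10⁷ m.
r₂ = 6.096×10⁵ km = 6.096×10⁸ m.
Transfer ellipse a_t = (r₁ + r₂)/2 = 3.441×10⁸ m.
At r₁: circular v_c1 = √(μ/r₁) = 40160 m/s; transfer-perijove v_p = √[μ(2/r₁ − 1/a_t)] = 53450 m/s.
Δv₁ = v_p − v_c1 = 13290 m/s.
= 13.29 km/s.

Δv ≈ 13.3 km/s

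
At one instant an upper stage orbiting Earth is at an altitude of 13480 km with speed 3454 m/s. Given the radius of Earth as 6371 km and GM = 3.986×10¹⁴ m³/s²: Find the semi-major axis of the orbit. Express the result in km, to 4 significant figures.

a ≈ 14120 km

r = 6371 + 13480 = 19851 km = 1.985×10⁷ m.
Vis-viva rearranged: 1/a = 2/r − v²/μ = 1.008×10⁻⁷ − 2.993×10⁻⁸ = 7.082×10⁻⁸ m⁻¹.
a = 1.412×10⁷ m = 14120 km.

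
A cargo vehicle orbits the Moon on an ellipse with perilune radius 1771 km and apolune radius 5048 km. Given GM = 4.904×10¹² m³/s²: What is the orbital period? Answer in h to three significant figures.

T ≈ 4.96 h

Semi-major axis a = (r_p + r_a)/2 = (1771.0 + 5048.0)/2 = 3409.5 km = 3.410×10⁶ m.
By Kepler's third law T = 2π√(a³/μ) = 2π × 2.843×10³ = 1.786×10⁴ s.
= 4.962 h.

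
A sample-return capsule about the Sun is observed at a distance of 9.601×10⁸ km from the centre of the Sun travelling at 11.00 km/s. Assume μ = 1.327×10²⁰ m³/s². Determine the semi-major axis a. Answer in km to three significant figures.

r = 9.601×10¹¹ m.
Vis-viva rearranged: 1/a = 2/r − v²/μ = 2.083×10⁻¹² − 9.118×10⁻¹³ = 1.171×10⁻¹² m⁻¹.
a = 8.538×10¹¹ m = 8.5376×10⁸ km.

a ≈ 8.54×10⁸ km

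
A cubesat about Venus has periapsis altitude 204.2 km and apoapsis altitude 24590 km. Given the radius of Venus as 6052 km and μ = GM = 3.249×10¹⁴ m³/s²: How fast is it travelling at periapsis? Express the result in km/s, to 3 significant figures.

v ≈ 9.29 km/s

r_p = 6052 + 204.2 = 6256.2 km = 6.2562×10⁶ m.
r_a = 6052 + 24590 = 30642 km = 3.0642×10⁷ m.
Semi-major axis a = (r_p + r_a)/2 = 18449 km = 1.845×10⁷ m.
Vis-viva: v² = μ(2/r − 1/a) = 3.249×10¹⁴ × (3.197×10⁻⁷ − 5.420×10⁻⁸) = 8.625×10⁷ m²/s².
v = 9287 m/s = 9.287 km/s.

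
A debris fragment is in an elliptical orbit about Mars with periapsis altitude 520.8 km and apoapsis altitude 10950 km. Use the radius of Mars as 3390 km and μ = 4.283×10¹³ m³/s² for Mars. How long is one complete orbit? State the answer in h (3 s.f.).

T ≈ 7.35 h

r_p = 3390 + 520.8 = 3910.8 km = 3.9108×10⁶ m.
r_a = 3390 + 10950 = 14340 km = 1.4340×10⁷ m.
Semi-major axis a = (r_p + r_a)/2 = (3910.8 + 14340)/2 = 9125.4 km = 9.125×10⁶ m.
By Kepler's third law T = 2π√(a³/μ) = 2π × 4.212×10³ = 2.647×10⁴ s.
= 7.352 h.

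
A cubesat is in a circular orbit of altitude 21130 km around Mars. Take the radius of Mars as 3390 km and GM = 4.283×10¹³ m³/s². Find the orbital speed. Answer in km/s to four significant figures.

r = 3390 + 21130 = 24520 km = 2.4520×10⁷ m.
For a circular orbit v = √(μ/r) = √(4.283×10¹³ / 2.452×10⁷) = √(1.747×10⁶) = 1322 m/s.
That is 1.322 km/s.

v ≈ 1.322 km/s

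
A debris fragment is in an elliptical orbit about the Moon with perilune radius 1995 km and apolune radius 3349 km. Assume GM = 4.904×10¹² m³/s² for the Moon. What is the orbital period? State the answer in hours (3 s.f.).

Semi-major axis a = (r_p + r_a)/2 = (1995.0 + 3349.0)/2 = 2672.0 km = 2.672×10⁶ m.
By Kepler's third law T = 2π√(a³/μ) = 2π × 1.972×10³ = 1.239×10⁴ s.
= 3.442 hours.

T ≈ 3.44 hours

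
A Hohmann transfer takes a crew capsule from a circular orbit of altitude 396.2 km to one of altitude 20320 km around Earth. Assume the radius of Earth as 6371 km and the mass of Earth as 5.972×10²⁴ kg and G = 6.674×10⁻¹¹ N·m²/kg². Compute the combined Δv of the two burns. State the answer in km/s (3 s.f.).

Δv_total ≈ 3.43 km/s

μ = GM = 6.674×10⁻¹¹ × 5.972×10²⁴ = 3.986×10¹⁴ m³/s².
r₁ = 6371 + 396.2 = 6767.2 km = 6.7672×10⁶ m.
r₂ = 6371 + 20320 = 26691 km = 2.6691×10⁷ m.
Transfer ellipse a_t = (r₁ + r₂)/2 = 1.673×10⁷ m.
At r₁: circular v_c1 = √(μ/r₁) = 7674 m/s; transfer-perigee v_p = √[μ(2/r₁ − 1/a_t)] = 9694 m/s.
Δv₁ = v_p − v_c1 = 2019 m/s.
At r₂: circular v_c2 = √(μ/r₂) = 3864 m/s; transfer-apogee v_a = √[μ(2/r₂ − 1/a_t)] = 2458 m/s.
Δv₂ = v_c2 − v_a = 1407 m/s.
Total Δv = Δv₁ + Δv₂ = 3426 m/s = 3.426 km/s.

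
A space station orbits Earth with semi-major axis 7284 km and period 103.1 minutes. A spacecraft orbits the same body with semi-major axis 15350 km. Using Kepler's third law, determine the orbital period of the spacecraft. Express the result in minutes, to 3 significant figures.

T₂ ≈ 315 minutes

Kepler's third law: T² ∝ a³, so T₂ = T₁ (a₂/a₁)^(3/2).
a₂/a₁ = 2.107, (a₂/a₁)^(3/2) = 3.059.
T₂ = 103.1 × 3.059 = 315.4 minutes.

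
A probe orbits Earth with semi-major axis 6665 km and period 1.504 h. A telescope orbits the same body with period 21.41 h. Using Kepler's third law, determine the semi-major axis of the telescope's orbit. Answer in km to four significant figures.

a₂ ≈ 39150 km

Kepler's third law: a³ ∝ T², so a₂ = a₁ (T₂/T₁)^(2/3).
T₂/T₁ = 14.24, (T₂/T₁)^(2/3) = 5.874.
a₂ = 6665 × 5.874 = 39150 km.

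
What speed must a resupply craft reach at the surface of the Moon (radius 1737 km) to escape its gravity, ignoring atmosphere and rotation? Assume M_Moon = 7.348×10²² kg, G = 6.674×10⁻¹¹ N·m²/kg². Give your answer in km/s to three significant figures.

μ = GM = 6.674×10⁻¹¹ × 7.348×10²² = 4.904×10¹² m³/s².
r = R = 1.737×10⁶ m.
Escape speed v_esc = √(2μ/r) = √(2 × 4.904×10¹² / 1.737×10⁶) = √(5.647×10⁶) = 2376 m/s.
= 2.376 km/s.

v_esc ≈ 2.38 km/s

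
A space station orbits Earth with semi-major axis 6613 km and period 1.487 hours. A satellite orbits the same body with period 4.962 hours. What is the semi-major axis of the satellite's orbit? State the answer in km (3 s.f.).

Kepler's third law: a³ ∝ T², so a₂ = a₁ (T₂/T₁)^(2/3).
T₂/T₁ = 3.337, (T₂/T₁)^(2/3) = 2.233.
a₂ = 6613 × 2.233 = 14770 km.

a₂ ≈ 14800 km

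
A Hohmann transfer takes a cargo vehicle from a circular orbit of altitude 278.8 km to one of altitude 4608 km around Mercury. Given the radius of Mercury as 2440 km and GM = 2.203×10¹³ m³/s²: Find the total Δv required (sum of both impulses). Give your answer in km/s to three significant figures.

r₁ = 2440 + 278.8 = 2718.8 km = 2.7188×10⁶ m.
r₂ = 2440 + 4608 = 7048.0 km = 7.0480×10⁶ m.
Transfer ellipse a_t = (r₁ + r₂)/2 = 4.883×10⁶ m.
At r₁: circular v_c1 = √(μ/r₁) = 2847 m/s; transfer-periherm v_p = √[μ(2/r₁ − 1/a_t)] = 3420 m/s.
Δv₁ = v_p − v_c1 = 573.2 m/s.
At r₂: circular v_c2 = √(μ/r₂) = 1768 m/s; transfer-apoherm v_a = √[μ(2/r₂ − 1/a_t)] = 1319 m/s.
Δv₂ = v_c2 − v_a = 448.8 m/s.
Total Δv = Δv₁ + Δv₂ = 1022 m/s = 1.022 km/s.

Δv_total ≈ 1.02 km/s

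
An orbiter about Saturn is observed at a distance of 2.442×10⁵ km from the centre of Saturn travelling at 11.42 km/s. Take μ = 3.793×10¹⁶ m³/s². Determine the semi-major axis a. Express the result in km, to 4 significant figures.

a ≈ 2.105×10⁵ km

r = 2.442×10⁸ m.
Vis-viva rearranged: 1/a = 2/r − v²/μ = 8.190×10⁻⁹ − 3.438×10⁻⁹ = 4.752×10⁻⁹ m⁻¹.
a = 2.105×10⁸ m = 2.1045×10⁵ km.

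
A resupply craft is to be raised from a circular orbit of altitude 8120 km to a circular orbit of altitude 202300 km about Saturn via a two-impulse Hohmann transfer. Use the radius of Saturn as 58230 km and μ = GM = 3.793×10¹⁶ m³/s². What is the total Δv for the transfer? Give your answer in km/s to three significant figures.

Δv_total ≈ 10.7 km/s

r₁ = 58230 + 8120 = 66350 km = 6.6350×10⁷ m.
r₂ = 58230 + 202300 = 260530 km = 2.6053×10⁸ m.
Transfer ellipse a_t = (r₁ + r₂)/2 = 1.634×10⁸ m.
At r₁: circular v_c1 = √(μ/r₁) = 23910 m/s; transfer-perikrone v_p = √[μ(2/r₁ − 1/a_t)] = 30190 m/s.
Δv₁ = v_p − v_c1 = 6278 m/s.
At r₂: circular v_c2 = √(μ/r₂) = 12070 m/s; transfer-apokrone v_a = √[μ(2/r₂ − 1/a_t)] = 7688 m/s.
Δv₂ = v_c2 − v_a = 4378 m/s.
Total Δv = Δv₁ + Δv₂ = 10660 m/s = 10.66 km/s.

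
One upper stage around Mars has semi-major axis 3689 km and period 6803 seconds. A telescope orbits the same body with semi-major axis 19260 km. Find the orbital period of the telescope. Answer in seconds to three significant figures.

Kepler's third law: T² ∝ a³, so T₂ = T₁ (a₂/a₁)^(3/2).
a₂/a₁ = 5.221, (a₂/a₁)^(3/2) = 11.93.
T₂ = 6803 × 11.93 = 81160 seconds.

T₂ ≈ 81200 seconds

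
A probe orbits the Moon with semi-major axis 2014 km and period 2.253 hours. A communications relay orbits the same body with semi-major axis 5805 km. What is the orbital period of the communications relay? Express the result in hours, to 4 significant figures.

T₂ ≈ 11.02 hours

Kepler's third law: T² ∝ a³, so T₂ = T₁ (a₂/a₁)^(3/2).
a₂/a₁ = 2.882, (a₂/a₁)^(3/2) = 4.893.
T₂ = 2.253 × 4.893 = 11.02 hours.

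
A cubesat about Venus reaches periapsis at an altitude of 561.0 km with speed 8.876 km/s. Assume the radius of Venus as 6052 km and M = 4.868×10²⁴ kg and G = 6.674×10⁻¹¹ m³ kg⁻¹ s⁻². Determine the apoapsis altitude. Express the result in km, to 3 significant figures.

μ = GM = 6.674×10⁻¹¹ × 4.868×10²⁴ = 3.249×10¹⁴ m³/s².
r_p = 6052 + 561.0 = 6613.0 km = 6.613×10⁶ m.
Specific energy ε = v²/2 − μ/r = -9.737×10⁶ J/kg, so a = −μ/(2ε) = 1.668×10⁷ m.
The apsides satisfy r_p + r_a = 2a, so the apoapsis radius is 2a − r_p = 2.675×10⁷ m = 26752 km.
Apoapsis altitude = 26752 − 6052 = 20700 km.

apoapsis altitude ≈ 20700 km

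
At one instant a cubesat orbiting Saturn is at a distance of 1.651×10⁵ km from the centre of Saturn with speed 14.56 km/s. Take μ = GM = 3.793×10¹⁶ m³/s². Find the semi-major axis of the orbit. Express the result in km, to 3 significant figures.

r = 1.651×10⁸ m.
Vis-viva rearranged: 1/a = 2/r − v²/μ = 1.211×10⁻⁸ − 5.589×10⁻⁹ = 6.525×10⁻⁹ m⁻¹.
a = 1.533×10⁸ m = 1.5326×10⁵ km.

a ≈ 1.53×10⁵ km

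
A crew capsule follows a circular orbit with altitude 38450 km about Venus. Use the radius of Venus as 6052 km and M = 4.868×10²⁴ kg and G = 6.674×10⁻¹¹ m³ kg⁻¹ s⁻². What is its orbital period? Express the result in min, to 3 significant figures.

μ = GM = 6.674×10⁻¹¹ × 4.868×10²⁴ = 3.249×10¹⁴ m³/s².
r = 6052 + 38450 = 44502 km = 4.4502×10⁷ m.
Kepler's third law: T = 2π√(r³/μ) = 2π√((4.450×10⁷)³ / 3.249×10¹⁴).
r³/μ = 2.713×10⁸ s², so T = 2π × 1.647×10⁴ = 1.035×10⁵ s.
Converting: 1.035×10⁵ s ÷ 60.00 = 1725 min.

T ≈ 1720 min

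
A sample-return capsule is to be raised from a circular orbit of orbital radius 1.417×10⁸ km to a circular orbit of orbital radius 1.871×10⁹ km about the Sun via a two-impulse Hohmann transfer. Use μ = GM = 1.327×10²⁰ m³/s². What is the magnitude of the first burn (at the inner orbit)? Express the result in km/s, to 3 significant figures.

Δv ≈ 11.1 km/s

r₁ = 1.417×10⁸ km = 1.417×10¹¹ m.
r₂ = 1.871×10⁹ km = 1.871×10¹² m.
Transfer ellipse a_t = (r₁ + r₂)/2 = 1.006×10¹² m.
At r₁: circular v_c1 = √(μ/r₁) = 30600 m/s; transfer-perihelion v_p = √[μ(2/r₁ − 1/a_t)] = 41730 m/s.
Δv₁ = v_p − v_c1 = 11120 m/s.
= 11.12 km/s.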